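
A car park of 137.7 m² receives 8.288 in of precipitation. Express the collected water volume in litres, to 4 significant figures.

28990 litres

Depth: 8.288 in × 25.4 = 210.5152 mm.
1 mm over 1 m² is 1 L, so volume = 210.5152 × 137.7 = 28987.943 L ≈ 28990 L.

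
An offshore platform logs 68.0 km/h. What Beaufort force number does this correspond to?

Beaufort force 8

68.0 km/h = 18.9 m/s, which is Beaufort 8 (gale, 17.2–20.7 m/s).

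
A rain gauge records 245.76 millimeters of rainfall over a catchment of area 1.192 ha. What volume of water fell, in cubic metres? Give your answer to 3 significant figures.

2930 cubic metres

Area: 1.192 ha = 11920 m².
1 mm over 1 m² is 1 L, so volume = 245.76 × 11920 = 2929459.2 L = 2930 m³.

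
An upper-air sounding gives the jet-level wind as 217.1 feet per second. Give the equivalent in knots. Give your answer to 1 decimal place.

1 ft/s = 0.592484 kt, so 217.1 × 0.592484 = 128.6 kt.

128.6 kt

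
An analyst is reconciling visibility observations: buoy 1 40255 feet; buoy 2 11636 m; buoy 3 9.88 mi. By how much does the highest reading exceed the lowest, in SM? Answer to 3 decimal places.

2.650 SM

buoy 1: 40255 ft = 7.62405 SM.
buoy 2: 11636 m = 7.23028 SM.
Spread: 9.88000 − 7.23028 = 2.650 SM.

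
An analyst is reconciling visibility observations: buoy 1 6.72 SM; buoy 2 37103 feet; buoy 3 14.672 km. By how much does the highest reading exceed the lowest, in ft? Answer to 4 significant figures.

12650 ft

buoy 1: 6.72 SM = 35481.60 ft.
buoy 3: 14.672 km = 48136.48 ft.
Spread: 48136.48 − 35481.60 = 12650 ft.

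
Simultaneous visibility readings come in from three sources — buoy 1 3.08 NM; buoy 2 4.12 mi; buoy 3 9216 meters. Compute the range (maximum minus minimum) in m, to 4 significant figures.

buoy 1: 3.08 nmi = 5704.16 m.
buoy 2: 4.12 SM = 6630.50 m.
Spread: 9216.00 − 5704.16 = 3512 m.

3512 m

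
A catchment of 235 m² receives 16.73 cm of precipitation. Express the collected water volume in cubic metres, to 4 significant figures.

39.32 cubic metres

Depth: 16.73 cm × 10 = 167.3 mm.
1 mm over 1 m² is 1 L, so volume = 167.3 × 235 = 39315.5 L = 39.32 m³.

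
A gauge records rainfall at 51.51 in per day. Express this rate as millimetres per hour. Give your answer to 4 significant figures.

51.51 in/day × 25.4 mm/in × 0.0416667 day/hour = 54.51 mm/hour.

54.51 mm/hour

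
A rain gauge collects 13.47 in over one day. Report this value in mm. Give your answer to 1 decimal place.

342.1 mm

1 in = 25.4 mm, so 13.47 × 25.4 = 342.1 mm.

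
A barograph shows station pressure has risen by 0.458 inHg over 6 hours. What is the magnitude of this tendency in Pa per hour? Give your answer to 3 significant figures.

0.458 inHg / 6 h × 3386.39 Pa/inHg = 258 Pa/h.

258 Pa per hour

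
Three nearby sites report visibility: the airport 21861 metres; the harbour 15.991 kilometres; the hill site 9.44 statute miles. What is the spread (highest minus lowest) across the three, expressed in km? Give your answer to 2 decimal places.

6.67 km

the airport: 21861 m = 21.8610 km.
the hill site: 9.44 SM = 15.1922 km.
Spread: 21.8610 − 15.1922 = 6.67 km.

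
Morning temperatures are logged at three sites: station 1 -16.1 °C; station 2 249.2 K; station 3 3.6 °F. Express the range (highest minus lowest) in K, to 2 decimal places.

station 2: 249.2 K = -23.950 °C.
station 3: 3.6 °F = -15.778 °C.
Spread: (-15.778) − (-23.950) = 8.172 °C.

8.17 K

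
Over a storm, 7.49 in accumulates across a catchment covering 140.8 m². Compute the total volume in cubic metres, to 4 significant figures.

26.79 cubic metres

Depth: 7.49 in × 25.4 = 190.246 mm.
1 mm over 1 m² is 1 L, so volume = 190.246 × 140.8 = 26786.637 L = 26.79 m³.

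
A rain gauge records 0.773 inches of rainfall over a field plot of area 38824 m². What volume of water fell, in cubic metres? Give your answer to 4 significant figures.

Depth: 0.773 in × 25.4 = 19.6342 mm.
1 mm over 1 m² is 1 L, so volume = 19.6342 × 38824 = 762278.18 L = 762.3 m³.

762.3 cubic metres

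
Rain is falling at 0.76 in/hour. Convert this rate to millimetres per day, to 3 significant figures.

463 mm/day

0.76 in/hour × 25.4 mm/in × 24 hour/day = 463 mm/day.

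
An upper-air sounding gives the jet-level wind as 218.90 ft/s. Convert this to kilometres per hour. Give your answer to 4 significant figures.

1 ft/s = 1.09728 km/h, so 218.90 × 1.09728 = 240.2 km/h.

240.2 km/h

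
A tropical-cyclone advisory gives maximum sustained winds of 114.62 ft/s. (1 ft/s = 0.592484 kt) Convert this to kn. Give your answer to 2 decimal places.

1 ft/s = 0.592484 kt, so 114.62 × 0.592484 = 67.91 kt.

67.91 kt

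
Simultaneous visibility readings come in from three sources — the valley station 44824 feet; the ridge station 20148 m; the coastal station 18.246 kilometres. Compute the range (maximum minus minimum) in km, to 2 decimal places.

6.49 km

the valley station: 44824 ft = 13.6624 km.
the ridge station: 20148 m = 20.1480 km.
Spread: 20.1480 − 13.6624 = 6.49 km.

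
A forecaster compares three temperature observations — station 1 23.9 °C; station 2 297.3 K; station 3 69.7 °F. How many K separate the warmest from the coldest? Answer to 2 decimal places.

3.21 K

station 2: 297.3 K = 24.150 °C.
station 3: 69.7 °F = 20.944 °C.
Spread: 24.150 − 20.944 = 3.206 °C.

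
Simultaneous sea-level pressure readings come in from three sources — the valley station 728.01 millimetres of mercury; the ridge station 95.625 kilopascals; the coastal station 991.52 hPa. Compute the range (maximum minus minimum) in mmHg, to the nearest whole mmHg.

26 mmHg

the ridge station: 95.625 kPa = 717.25 mmHg.
the coastal station: 991.52 hPa = 743.70 mmHg.
Spread: 743.70 − 717.25 = 26 mmHg.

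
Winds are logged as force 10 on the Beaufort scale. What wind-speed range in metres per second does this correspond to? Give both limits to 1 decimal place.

Beaufort 10 (storm) spans 24.5–28.4 m/s.

24.5 to 28.4 m/s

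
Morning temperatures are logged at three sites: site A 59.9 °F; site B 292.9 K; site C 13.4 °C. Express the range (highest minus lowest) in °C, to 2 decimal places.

6.35 °C

site A: 59.9 °F = 15.500 °C.
site B: 292.9 K = 19.750 °C.
Spread: 19.750 − 13.400 = 6.350 °C.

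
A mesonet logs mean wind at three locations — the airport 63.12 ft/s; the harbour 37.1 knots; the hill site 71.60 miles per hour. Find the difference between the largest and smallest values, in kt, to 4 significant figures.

the airport: 63.12 ft/s = 37.3976 kt.
the hill site: 71.60 mph = 62.2187 kt.
Spread: 62.2187 − 37.1000 = 25.12 kt.

25.12 kt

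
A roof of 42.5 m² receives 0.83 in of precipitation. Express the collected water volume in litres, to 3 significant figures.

Depth: 0.83 in × 25.4 = 21.082 mm.
1 mm over 1 m² is 1 L, so volume = 21.082 × 42.5 = 895.985 L ≈ 896 L.

896 litres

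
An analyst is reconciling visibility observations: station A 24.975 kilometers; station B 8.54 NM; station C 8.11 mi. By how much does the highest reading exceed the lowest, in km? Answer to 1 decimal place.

station B: 8.54 nmi = 15.816 km.
station C: 8.11 SM = 13.052 km.
Spread: 24.975 − 13.052 = 11.9 km.

11.9 km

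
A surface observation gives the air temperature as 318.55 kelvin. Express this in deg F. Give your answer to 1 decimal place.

113.7 °F

First to °C: 45.40 °C.
Then to °F: 113.7 °F.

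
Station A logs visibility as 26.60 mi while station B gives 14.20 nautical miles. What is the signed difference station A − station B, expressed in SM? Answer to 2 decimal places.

station B: 14.20 nmi = 16.3411 SM.
Difference: 26.6000 − 16.3411 = 10.26 SM.

10.26 SM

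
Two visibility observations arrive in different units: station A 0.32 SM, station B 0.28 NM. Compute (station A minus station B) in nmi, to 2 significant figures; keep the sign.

station A: 0.32 SM = 0.278072 nmi.
Difference: 0.278072 − 0.280000 = -0.0019 nmi.

-0.0019 nmi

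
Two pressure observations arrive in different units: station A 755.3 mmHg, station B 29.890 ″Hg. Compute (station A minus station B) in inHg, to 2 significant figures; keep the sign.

station A: 755.3 mmHg = 29.7362 inHg.
Difference: 29.7362 − 29.8900 = -0.15 inHg.

-0.15 inHg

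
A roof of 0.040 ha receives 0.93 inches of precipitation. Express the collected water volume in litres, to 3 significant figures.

Depth: 0.93 in × 25.4 = 23.622 mm.
Area: 0.040 ha = 400 m².
1 mm over 1 m² is 1 L, so volume = 23.622 × 400 = 9448.8 L ≈ 9450 L.

9450 litres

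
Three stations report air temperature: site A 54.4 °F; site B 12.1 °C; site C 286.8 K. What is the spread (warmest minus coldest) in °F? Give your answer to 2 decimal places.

2.79 °F

site A: 54.4 °F = 12.444 °C.
site C: 286.8 K = 13.650 °C.
Spread: 13.650 − 12.100 = 1.550 °C = 2.79 °F.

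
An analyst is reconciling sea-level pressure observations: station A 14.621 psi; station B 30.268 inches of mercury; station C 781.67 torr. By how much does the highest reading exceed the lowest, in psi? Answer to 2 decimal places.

station B: 30.268 inHg = 14.8663 psi.
station C: 781.67 mmHg = 15.1150 psi.
Spread: 15.1150 − 14.6210 = 0.49 psi.

0.49 psi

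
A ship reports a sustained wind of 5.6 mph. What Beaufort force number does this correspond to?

Beaufort force 2

5.6 mph = 2.5 m/s, which is Beaufort 2 (light breeze, 1.6–3.3 m/s).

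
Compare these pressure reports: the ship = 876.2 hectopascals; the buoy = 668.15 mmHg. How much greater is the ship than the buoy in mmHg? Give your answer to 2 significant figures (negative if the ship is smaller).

the ship: 876.2 hPa = 657.20 mmHg.
Difference: 657.20 − 668.15 = -11 mmHg.

-11 mmHg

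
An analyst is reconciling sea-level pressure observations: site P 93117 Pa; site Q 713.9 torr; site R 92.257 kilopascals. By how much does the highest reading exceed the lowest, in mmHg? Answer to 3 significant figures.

21.9 mmHg

site P: 93117 Pa = 698.435 mmHg.
site R: 92.257 kPa = 691.984 mmHg.
Spread: 713.900 − 691.984 = 21.9 mmHg.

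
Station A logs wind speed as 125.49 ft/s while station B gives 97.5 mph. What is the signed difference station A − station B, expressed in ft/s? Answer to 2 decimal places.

-17.51 ft/s

station B: 97.5 mph = 143.0000 ft/s.
Difference: 125.4900 − 143.0000 = -17.51 ft/s.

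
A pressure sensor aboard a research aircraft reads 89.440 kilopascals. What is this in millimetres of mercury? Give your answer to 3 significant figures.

1 kPa = 7.50062 mmHg, so 89.440 × 7.50062 = 671 mmHg.

671 mmHg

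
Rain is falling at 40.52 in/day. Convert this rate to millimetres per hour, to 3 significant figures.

42.9 mm/hour

40.52 in/day × 25.4 mm/in × 0.0416667 day/hour = 42.9 mm/hour.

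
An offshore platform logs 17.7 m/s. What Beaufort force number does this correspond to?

17.7 m/s lies in the Beaufort 8 band (gale, 17.2–20.7 m/s).

Beaufort force 8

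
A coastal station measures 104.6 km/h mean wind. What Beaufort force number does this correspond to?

Beaufort force 11

104.6 km/h = 29.1 m/s, which is Beaufort 11 (violent storm, 28.5–32.6 m/s).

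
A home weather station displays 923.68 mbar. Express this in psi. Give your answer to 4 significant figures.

13.40 psi

1 mb = 0.0145038 psi, so 923.68 × 0.0145038 = 13.40 psi.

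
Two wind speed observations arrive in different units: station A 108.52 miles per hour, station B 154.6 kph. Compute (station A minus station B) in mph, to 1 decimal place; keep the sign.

12.5 mph

station B: 154.6 km/h = 96.064 mph.
Difference: 108.520 − 96.064 = 12.5 mph.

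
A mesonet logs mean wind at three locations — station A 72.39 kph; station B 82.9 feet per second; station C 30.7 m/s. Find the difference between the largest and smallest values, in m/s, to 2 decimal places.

10.59 m/s

station A: 72.39 km/h = 20.1083 m/s.
station B: 82.9 ft/s = 25.2679 m/s.
Spread: 30.7000 − 20.1083 = 10.59 m/s.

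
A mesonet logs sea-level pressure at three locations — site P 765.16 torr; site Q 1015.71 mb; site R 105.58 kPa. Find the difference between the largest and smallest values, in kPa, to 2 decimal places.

4.01 kPa

site P: 765.16 mmHg = 102.0130 kPa.
site Q: 1015.71 mb = 101.5710 kPa.
Spread: 105.5800 − 101.5710 = 4.01 kPa.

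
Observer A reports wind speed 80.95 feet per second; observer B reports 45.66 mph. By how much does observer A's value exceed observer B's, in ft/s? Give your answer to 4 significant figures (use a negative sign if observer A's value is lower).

13.98 ft/s

observer B: 45.66 mph = 66.9680 ft/s.
Difference: 80.9500 − 66.9680 = 13.98 ft/s.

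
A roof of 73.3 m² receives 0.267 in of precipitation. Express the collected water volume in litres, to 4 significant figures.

497.1 litres

Depth: 0.267 in × 25.4 = 6.7818 mm.
1 mm over 1 m² is 1 L, so volume = 6.7818 × 73.3 = 497.10594 L ≈ 497.1 L.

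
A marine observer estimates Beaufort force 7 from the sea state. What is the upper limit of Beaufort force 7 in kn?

33 kt

Beaufort 7 (near gale) spans 28–33 knots.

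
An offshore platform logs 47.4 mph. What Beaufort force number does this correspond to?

47.4 mph = 21.2 m/s, which is Beaufort 9 (strong gale, 20.8–24.4 m/s).

Beaufort force 9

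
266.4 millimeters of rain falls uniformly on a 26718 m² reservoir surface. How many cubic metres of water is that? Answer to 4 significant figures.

7118 cubic metres

1 mm over 1 m² is 1 L, so volume = 266.4 × 26718 = 7117675.2 L = 7118 m³.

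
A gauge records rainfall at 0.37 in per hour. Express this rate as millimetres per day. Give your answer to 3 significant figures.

226 mm/day

0.37 in/hour × 25.4 mm/in × 24 hour/day = 226 mm/day.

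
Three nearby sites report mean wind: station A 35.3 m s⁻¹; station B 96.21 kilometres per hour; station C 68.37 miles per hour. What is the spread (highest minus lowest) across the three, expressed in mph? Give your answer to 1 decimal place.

19.2 mph

station A: 35.3 m/s = 78.964 mph.
station B: 96.21 km/h = 59.782 mph.
Spread: 78.964 − 59.782 = 19.2 mph.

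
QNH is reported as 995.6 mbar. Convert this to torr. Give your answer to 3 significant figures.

747 mmHg

1 mb = 0.750062 mmHg, so 995.6 × 0.750062 = 747 mmHg.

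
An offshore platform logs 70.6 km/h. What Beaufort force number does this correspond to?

70.6 km/h = 19.6 m/s, which is Beaufort 8 (gale, 17.2–20.7 m/s).

Beaufort force 8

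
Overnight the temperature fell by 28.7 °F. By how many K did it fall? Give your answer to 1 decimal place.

A change of 1 °C equals a change of 1.8 °F: ΔK = 28.7 × 0.5556 = 15.9 K.

15.9 K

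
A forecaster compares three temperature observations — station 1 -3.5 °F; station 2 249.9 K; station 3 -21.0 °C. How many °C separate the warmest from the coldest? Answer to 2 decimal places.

station 1: -3.5 °F = -19.722 °C.
station 2: 249.9 K = -23.250 °C.
Spread: (-19.722) − (-23.250) = 3.528 °C.

3.53 °C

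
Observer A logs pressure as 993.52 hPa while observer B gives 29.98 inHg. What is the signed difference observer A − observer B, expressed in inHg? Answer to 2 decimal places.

observer A: 993.52 hPa = 29.3386 inHg.
Difference: 29.3386 − 29.9800 = -0.64 inHg.

-0.64 inHg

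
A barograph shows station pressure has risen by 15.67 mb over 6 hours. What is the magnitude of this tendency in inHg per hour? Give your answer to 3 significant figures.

15.67 mb / 6 h × 0.02953 inHg/mb = 0.0771 inHg/h.

0.0771 inHg per hour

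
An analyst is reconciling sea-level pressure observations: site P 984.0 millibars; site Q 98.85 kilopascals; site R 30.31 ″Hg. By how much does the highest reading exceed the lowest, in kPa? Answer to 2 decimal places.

4.24 kPa

site P: 984.0 mb = 98.4000 kPa.
site R: 30.31 inHg = 102.6415 kPa.
Spread: 102.6415 − 98.4000 = 4.24 kPa.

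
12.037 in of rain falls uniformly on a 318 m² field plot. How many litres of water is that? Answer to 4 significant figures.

97230 litres

Depth: 12.037 in × 25.4 = 305.7398 mm.
1 mm over 1 m² is 1 L, so volume = 305.7398 × 318 = 97225.256 L ≈ 97230 L.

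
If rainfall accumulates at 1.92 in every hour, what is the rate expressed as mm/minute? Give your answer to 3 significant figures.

0.813 mm/minute

1.92 in/hour × 25.4 mm/in × 0.0166667 hour/minute = 0.813 mm/minute.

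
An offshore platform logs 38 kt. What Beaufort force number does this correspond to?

Beaufort force 8

38 kt lies in the Beaufort 8 band (gale, 34–40 kt).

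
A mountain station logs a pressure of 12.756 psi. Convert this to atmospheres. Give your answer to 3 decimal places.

1 psi = 0.068046 atm, so 12.756 × 0.068046 = 0.868 atm.

0.868 atm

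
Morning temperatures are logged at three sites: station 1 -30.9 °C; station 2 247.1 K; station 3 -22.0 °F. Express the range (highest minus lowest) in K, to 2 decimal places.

station 2: 247.1 K = -26.050 °C.
station 3: -22.0 °F = -30.000 °C.
Spread: (-26.050) − (-30.900) = 4.850 °C.

4.85 K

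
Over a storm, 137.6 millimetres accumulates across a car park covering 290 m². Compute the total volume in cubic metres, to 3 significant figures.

39.9 cubic metres

1 mm over 1 m² is 1 L, so volume = 137.6 × 290 = 39904 L = 39.9 m³.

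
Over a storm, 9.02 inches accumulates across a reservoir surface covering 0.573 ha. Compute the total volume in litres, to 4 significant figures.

Depth: 9.02 in × 25.4 = 229.108 mm.
Area: 0.573 ha = 5730 m².
1 mm over 1 m² is 1 L, so volume = 229.108 × 5730 = 1312788.8 L ≈ 1313000 L.

1313000 litres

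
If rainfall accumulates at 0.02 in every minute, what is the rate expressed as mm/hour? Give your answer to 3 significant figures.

0.02 in/minute × 25.4 mm/in × 60 minute/hour = 30.5 mm/hour.

30.5 mm/hour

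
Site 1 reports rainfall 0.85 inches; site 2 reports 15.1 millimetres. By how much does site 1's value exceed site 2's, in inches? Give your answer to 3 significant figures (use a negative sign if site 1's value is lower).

0.256 in

site 2: 15.1 mm = 0.59449 in.
Difference: 0.85000 − 0.59449 = 0.256 in.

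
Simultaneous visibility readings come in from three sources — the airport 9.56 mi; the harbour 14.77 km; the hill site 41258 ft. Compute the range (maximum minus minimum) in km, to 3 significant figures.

the airport: 9.56 SM = 15.3853 km.
the hill site: 41258 ft = 12.5754 km.
Spread: 15.3853 − 12.5754 = 2.81 km.

2.81 km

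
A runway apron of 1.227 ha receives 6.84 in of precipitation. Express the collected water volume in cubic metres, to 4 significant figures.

2132 cubic metres

Depth: 6.84 in × 25.4 = 173.736 mm.
Area: 1.227 ha = 12270 m².
1 mm over 1 m² is 1 L, so volume = 173.736 × 12270 = 2131740.7 L = 2132 m³.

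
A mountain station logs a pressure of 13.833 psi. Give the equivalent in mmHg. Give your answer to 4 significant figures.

1 psi = 51.7149 mmHg, so 13.833 × 51.7149 = 715.4 mmHg.

715.4 mmHg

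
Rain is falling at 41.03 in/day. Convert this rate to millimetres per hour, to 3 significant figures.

43.4 mm/hour

41.03 in/day × 25.4 mm/in × 0.0416667 day/hour = 43.4 mm/hour.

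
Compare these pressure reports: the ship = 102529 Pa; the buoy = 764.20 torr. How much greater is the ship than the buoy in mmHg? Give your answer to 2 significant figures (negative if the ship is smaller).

4.8 mmHg

the ship: 102529 Pa = 769.031 mmHg.
Difference: 769.031 − 764.200 = 4.8 mmHg.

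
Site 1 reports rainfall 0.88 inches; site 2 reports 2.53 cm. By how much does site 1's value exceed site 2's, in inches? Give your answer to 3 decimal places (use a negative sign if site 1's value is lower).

-0.116 in

site 2: 2.53 cm = 0.99606 in.
Difference: 0.88000 − 0.99606 = -0.116 in.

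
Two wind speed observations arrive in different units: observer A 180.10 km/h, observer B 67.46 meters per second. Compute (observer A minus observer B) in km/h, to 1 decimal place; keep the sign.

-62.8 km/h

observer B: 67.46 m/s = 242.856 km/h.
Difference: 180.100 − 242.856 = -62.8 km/h.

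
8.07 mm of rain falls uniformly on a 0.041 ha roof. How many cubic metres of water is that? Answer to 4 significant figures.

3.309 cubic metres

Area: 0.041 ha = 410 m².
1 mm over 1 m² is 1 L, so volume = 8.07 × 410 = 3308.7 L = 3.309 m³.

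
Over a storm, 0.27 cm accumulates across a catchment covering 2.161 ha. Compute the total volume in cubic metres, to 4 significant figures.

Depth: 0.27 cm × 10 = 2.7 mm.
Area: 2.161 ha = 21610 m².
1 mm over 1 m² is 1 L, so volume = 2.7 × 21610 = 58347 L = 58.35 m³.

58.35 cubic metres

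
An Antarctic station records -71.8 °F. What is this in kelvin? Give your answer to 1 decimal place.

First to °C: -57.67 °C.
Then to K: 215.5 K.

215.5 K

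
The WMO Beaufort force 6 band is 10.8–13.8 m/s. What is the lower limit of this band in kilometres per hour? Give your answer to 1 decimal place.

38.9 km/h

10.8–13.8 m/s × 3.6 = 38.9–49.7 km/h.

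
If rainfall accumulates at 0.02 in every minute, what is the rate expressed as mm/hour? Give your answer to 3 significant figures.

0.02 in/minute × 25.4 mm/in × 60 minute/hour = 30.5 mm/hour.

30.5 mm/hour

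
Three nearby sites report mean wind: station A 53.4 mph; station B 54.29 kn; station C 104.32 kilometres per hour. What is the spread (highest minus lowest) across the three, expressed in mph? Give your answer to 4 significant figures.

11.42 mph

station B: 54.29 kt = 62.4758 mph.
station C: 104.32 km/h = 64.8214 mph.
Spread: 64.8214 − 53.4000 = 11.42 mph.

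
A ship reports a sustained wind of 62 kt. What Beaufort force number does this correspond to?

Beaufort force 11

62 kt lies in the Beaufort 11 band (violent storm, 56–63 kt).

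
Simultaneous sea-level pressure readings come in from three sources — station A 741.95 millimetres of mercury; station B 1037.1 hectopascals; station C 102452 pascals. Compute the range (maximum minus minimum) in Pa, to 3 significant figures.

station A: 741.95 mmHg = 98918.55 Pa.
station B: 1037.1 hPa = 103710.00 Pa.
Spread: 103710.00 − 98918.55 = 4790 Pa.

4790 Pa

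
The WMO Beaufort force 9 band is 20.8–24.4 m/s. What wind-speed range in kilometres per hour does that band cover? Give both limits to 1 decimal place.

20.8–24.4 m/s × 3.6 = 74.9–87.8 km/h.

74.9 to 87.8 km/h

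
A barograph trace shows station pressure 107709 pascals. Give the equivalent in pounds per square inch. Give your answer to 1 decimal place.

1 Pa = 0.000145038 psi, so 107709 × 0.000145038 = 15.6 psi.

15.6 psi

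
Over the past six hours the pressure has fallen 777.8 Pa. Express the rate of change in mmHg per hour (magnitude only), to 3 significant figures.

0.972 mmHg per hour

777.8 Pa / 6 h × 0.00750062 mmHg/Pa = 0.972 mmHg/h.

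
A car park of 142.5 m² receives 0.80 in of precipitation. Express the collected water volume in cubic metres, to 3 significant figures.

Depth: 0.80 in × 25.4 = 20.32 mm.
1 mm over 1 m² is 1 L, so volume = 20.32 × 142.5 = 2895.6 L = 2.90 m³.

2.90 cubic metres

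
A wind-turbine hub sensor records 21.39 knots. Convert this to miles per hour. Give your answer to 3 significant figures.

1 kt = 1.15078 mph, so 21.39 × 1.15078 = 24.6 mph.

24.6 mph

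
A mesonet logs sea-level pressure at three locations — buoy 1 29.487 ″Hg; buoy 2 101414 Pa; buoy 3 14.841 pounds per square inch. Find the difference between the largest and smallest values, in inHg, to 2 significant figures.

0.73 inHg

buoy 2: 101414 Pa = 29.9475 inHg.
buoy 3: 14.841 psi = 30.2166 inHg.
Spread: 30.2166 − 29.4870 = 0.73 inHg.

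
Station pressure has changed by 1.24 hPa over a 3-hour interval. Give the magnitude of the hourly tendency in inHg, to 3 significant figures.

1.24 hPa / 3 h × 0.02953 inHg/hPa = 0.0122 inHg/h.

0.0122 inHg per hour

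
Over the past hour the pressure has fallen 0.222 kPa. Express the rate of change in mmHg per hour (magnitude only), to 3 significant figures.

1.67 mmHg per hour

0.222 kPa / 1 h × 7.50062 mmHg/kPa = 1.67 mmHg/h.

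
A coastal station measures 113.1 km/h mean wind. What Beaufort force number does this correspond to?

113.1 km/h = 31.4 m/s, which is Beaufort 11 (violent storm, 28.5–32.6 m/s).

Beaufort force 11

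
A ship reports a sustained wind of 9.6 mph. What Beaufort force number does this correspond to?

Beaufort force 3

9.6 mph = 4.3 m/s, which is Beaufort 3 (gentle breeze, 3.4–5.4 m/s).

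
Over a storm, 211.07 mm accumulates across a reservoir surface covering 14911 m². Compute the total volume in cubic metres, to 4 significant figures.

3147 cubic metres

1 mm over 1 m² is 1 L, so volume = 211.07 × 14911 = 3147264.8 L = 3147 m³.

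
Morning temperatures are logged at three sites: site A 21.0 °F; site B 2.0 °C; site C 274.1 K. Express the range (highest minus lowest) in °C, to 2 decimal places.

8.11 °C

site A: 21.0 °F = -6.111 °C.
site C: 274.1 K = 0.950 °C.
Spread: 2.000 − (-6.111) = 8.111 °C.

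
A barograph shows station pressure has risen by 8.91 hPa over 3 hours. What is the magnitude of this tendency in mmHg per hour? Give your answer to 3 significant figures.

8.91 hPa / 3 h × 0.750062 mmHg/hPa = 2.23 mmHg/h.

2.23 mmHg per hour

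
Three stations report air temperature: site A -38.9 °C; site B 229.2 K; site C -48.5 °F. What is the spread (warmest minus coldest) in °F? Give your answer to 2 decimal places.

10.48 °F

site B: 229.2 K = -43.950 °C.
site C: -48.5 °F = -44.722 °C.
Spread: (-38.900) − (-44.722) = 5.822 °C = 10.48 °F.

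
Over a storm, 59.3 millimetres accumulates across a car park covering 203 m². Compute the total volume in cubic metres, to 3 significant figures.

1 mm over 1 m² is 1 L, so volume = 59.3 × 203 = 12037.9 L = 12.0 m³.

12.0 cubic metres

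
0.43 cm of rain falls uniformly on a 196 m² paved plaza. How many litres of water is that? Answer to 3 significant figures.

843 litres

Depth: 0.43 cm × 10 = 4.3 mm.
1 mm over 1 m² is 1 L, so volume = 4.3 × 196 = 842.8 L ≈ 843 L.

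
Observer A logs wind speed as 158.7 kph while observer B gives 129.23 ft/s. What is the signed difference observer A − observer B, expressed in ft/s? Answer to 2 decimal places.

15.40 ft/s

observer A: 158.7 km/h = 144.6304 ft/s.
Difference: 144.6304 − 129.2300 = 15.40 ft/s.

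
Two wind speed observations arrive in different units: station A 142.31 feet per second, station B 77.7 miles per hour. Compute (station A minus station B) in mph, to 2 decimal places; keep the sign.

19.33 mph

station A: 142.31 ft/s = 97.0295 mph.
Difference: 97.0295 − 77.7000 = 19.33 mph.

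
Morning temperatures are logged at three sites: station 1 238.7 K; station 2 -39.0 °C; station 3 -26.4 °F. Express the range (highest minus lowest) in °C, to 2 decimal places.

6.56 °C

station 1: 238.7 K = -34.450 °C.
station 3: -26.4 °F = -32.444 °C.
Spread: (-32.444) − (-39.000) = 6.556 °C.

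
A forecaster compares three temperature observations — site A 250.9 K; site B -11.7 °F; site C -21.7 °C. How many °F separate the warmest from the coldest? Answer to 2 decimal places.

site A: 250.9 K = -22.250 °C.
site B: -11.7 °F = -24.278 °C.
Spread: (-21.700) − (-24.278) = 2.578 °C = 4.64 °F.

4.64 °F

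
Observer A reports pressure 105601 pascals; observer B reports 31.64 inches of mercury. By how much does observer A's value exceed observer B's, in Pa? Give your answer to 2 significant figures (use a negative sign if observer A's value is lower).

-1500 Pa

observer B: 31.64 inHg = 107145.35 Pa.
Difference: 105601.00 − 107145.35 = -1500 Pa.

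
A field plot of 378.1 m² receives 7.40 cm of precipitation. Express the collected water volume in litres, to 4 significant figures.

27980 litres

Depth: 7.40 cm × 10 = 74 mm.
1 mm over 1 m² is 1 L, so volume = 74 × 378.1 = 27979.4 L ≈ 27980 L.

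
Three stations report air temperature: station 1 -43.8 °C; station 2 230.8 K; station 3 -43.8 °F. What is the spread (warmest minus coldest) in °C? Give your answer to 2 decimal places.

station 2: 230.8 K = -42.350 °C.
station 3: -43.8 °F = -42.111 °C.
Spread: (-42.111) − (-43.800) = 1.689 °C.

1.69 °C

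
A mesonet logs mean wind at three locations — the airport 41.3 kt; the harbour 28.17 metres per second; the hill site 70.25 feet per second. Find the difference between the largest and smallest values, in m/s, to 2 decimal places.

the airport: 41.3 kt = 21.2466 m/s.
the hill site: 70.25 ft/s = 21.4122 m/s.
Spread: 28.1700 − 21.2466 = 6.92 m/s.

6.92 m/s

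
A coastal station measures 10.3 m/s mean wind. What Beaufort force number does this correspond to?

Beaufort force 5

10.3 m/s lies in the Beaufort 5 band (fresh breeze, 8.0–10.7 m/s).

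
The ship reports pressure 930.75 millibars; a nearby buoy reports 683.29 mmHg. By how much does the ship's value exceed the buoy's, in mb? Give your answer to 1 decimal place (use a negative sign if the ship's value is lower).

19.8 mb

the buoy: 683.29 mmHg = 910.979 mb.
Difference: 930.750 − 910.979 = 19.8 mb.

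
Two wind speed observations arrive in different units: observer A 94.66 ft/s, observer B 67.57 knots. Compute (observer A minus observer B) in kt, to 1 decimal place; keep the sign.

observer A: 94.66 ft/s = 56.085 kt.
Difference: 56.085 − 67.570 = -11.5 kt.

-11.5 kt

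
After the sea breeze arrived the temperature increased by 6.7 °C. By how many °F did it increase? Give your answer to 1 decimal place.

Converting a difference, only the 9/5 scale factor applies: Δ°F = 6.7 × 1.8 = 12.1 °F.

12.1 °F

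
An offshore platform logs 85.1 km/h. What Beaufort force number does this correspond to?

Beaufort force 9

85.1 km/h = 23.6 m/s, which is Beaufort 9 (strong gale, 20.8–24.4 m/s).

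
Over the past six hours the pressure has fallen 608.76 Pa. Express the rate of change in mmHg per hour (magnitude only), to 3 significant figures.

608.76 Pa / 6 h × 0.00750062 mmHg/Pa = 0.761 mmHg/h.

0.761 mmHg per hour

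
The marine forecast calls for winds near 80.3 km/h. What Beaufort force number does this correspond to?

Beaufort force 9

80.3 km/h = 22.3 m/s, which is Beaufort 9 (strong gale, 20.8–24.4 m/s).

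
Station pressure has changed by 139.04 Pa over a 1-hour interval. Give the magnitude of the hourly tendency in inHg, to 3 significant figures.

0.0411 inHg per hour

139.04 Pa / 1 h × 0.0002953 inHg/Pa = 0.0411 inHg/h.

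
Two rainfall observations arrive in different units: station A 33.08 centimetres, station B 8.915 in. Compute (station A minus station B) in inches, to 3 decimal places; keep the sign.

4.109 in

station A: 33.08 cm = 13.02362 in.
Difference: 13.02362 − 8.91500 = 4.109 in.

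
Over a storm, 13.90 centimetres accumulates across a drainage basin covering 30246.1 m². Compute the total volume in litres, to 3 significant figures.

Depth: 13.90 cm × 10 = 139 mm.
1 mm over 1 m² is 1 L, so volume = 139 × 30246.1 = 4204207.9 L ≈ 4200000 L.

4200000 litres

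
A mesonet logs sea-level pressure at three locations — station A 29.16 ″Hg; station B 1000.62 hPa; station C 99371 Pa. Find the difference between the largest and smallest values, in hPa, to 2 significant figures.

13 hPa

station A: 29.16 inHg = 987.47 hPa.
station C: 99371 Pa = 993.71 hPa.
Spread: 1000.62 − 987.47 = 13 hPa.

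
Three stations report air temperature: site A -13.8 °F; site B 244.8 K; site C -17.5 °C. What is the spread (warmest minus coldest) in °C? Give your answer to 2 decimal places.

site A: -13.8 °F = -25.444 °C.
site B: 244.8 K = -28.350 °C.
Spread: (-17.500) − (-28.350) = 10.850 °C.

10.85 °C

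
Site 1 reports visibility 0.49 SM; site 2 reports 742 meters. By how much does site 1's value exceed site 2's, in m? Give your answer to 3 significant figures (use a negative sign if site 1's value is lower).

46.6 m

site 1: 0.49 SM = 788.579 m.
Difference: 788.579 − 742.000 = 46.6 m.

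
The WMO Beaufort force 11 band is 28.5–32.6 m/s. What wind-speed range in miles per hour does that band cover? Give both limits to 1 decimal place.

28.5–32.6 m/s × 2.237 = 63.8–72.9 mph.

63.8 to 72.9 mph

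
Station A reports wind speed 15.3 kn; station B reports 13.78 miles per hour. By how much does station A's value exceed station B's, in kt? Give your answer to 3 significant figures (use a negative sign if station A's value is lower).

station B: 13.78 mph = 11.9745 kt.
Difference: 15.3000 − 11.9745 = 3.33 kt.

3.33 kt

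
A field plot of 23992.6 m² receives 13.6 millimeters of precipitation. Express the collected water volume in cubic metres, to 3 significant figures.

326 cubic metres

1 mm over 1 m² is 1 L, so volume = 13.6 × 23992.6 = 326299.36 L = 326 m³.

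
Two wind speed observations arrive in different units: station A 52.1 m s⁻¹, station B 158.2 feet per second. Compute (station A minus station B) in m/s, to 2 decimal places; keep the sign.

3.88 m/s

station B: 158.2 ft/s = 48.2194 m/s.
Difference: 52.1000 − 48.2194 = 3.88 m/s.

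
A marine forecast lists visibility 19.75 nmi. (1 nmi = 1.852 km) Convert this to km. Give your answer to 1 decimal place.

1 nmi = 1.852 km, so 19.75 × 1.852 = 36.6 km.

36.6 km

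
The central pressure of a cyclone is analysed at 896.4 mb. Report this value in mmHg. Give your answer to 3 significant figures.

672 mmHg

1 mb = 0.750062 mmHg, so 896.4 × 0.750062 = 672 mmHg.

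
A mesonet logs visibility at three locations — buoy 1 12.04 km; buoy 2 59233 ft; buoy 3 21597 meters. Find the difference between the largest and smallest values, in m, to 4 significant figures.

buoy 1: 12.04 km = 12040.00 m.
buoy 2: 59233 ft = 18054.22 m.
Spread: 21597.00 − 12040.00 = 9557 m.

9557 m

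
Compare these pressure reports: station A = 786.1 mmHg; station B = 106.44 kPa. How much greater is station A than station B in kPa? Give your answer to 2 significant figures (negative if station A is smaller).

-1.6 kPa

station A: 786.1 mmHg = 104.805 kPa.
Difference: 104.805 − 106.440 = -1.6 kPa.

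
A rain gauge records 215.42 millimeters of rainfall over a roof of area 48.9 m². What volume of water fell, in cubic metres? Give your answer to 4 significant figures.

10.53 cubic metres

1 mm over 1 m² is 1 L, so volume = 215.42 × 48.9 = 10534.038 L = 10.53 m³.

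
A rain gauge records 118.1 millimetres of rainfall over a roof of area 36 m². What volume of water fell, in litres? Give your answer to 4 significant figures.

1 mm over 1 m² is 1 L, so volume = 118.1 × 36 = 4251.6 L ≈ 4252 L.

4252 litres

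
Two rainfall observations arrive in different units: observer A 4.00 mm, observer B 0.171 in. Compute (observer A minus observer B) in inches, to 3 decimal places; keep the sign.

observer A: 4.00 mm = 0.15748 in.
Difference: 0.15748 − 0.17100 = -0.014 in.

-0.014 in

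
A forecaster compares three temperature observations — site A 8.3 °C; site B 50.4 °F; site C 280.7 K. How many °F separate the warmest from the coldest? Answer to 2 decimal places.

site B: 50.4 °F = 10.222 °C.
site C: 280.7 K = 7.550 °C.
Spread: 10.222 − 7.550 = 2.672 °C = 4.81 °F.

4.81 °F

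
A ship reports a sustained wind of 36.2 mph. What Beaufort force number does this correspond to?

Beaufort force 7

36.2 mph = 16.2 m/s, which is Beaufort 7 (near gale, 13.9–17.1 m/s).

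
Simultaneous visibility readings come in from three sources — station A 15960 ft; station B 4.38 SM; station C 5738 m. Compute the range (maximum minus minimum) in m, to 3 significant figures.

station A: 15960 ft = 4864.61 m.
station B: 4.38 SM = 7048.93 m.
Spread: 7048.93 − 4864.61 = 2180 m.

2180 m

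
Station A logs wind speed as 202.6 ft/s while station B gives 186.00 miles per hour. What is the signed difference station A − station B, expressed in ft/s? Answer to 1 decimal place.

station B: 186.00 mph = 272.800 ft/s.
Difference: 202.600 − 272.800 = -70.2 ft/s.

-70.2 ft/s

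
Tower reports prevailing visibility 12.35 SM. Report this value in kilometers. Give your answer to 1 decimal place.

1 SM = 1.60934 km, so 12.35 × 1.60934 = 19.9 km.

19.9 km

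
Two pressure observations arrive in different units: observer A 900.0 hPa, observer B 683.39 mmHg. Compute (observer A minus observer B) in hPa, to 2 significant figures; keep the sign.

-11 hPa

observer B: 683.39 mmHg = 911.11 hPa.
Difference: 900.00 − 911.11 = -11 hPa.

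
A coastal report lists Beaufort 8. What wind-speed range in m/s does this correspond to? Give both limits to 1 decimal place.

Beaufort 8 (gale) spans 17.2–20.7 m/s.

17.2 to 20.7 m/s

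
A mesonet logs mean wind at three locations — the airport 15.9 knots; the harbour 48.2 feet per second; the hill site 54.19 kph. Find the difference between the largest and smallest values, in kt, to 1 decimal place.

13.4 kt

the harbour: 48.2 ft/s = 28.558 kt.
the hill site: 54.19 km/h = 29.260 kt.
Spread: 29.260 − 15.900 = 13.4 kt.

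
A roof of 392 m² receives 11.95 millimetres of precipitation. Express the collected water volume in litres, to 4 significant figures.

4684 litres

1 mm over 1 m² is 1 L, so volume = 11.95 × 392 = 4684.4 L ≈ 4684 L.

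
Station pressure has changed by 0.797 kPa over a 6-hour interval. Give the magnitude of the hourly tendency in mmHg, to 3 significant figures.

0.797 kPa / 6 h × 7.50062 mmHg/kPa = 0.996 mmHg/h.

0.996 mmHg per hour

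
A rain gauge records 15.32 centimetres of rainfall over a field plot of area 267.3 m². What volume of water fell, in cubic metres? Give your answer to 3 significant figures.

Depth: 15.32 cm × 10 = 153.2 mm.
1 mm over 1 m² is 1 L, so volume = 153.2 × 267.3 = 40950.36 L = 41.0 m³.

41.0 cubic metres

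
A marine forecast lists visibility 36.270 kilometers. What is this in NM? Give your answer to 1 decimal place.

19.6 nmi

1 km = 0.539957 nmi, so 36.270 × 0.539957 = 19.6 nmi.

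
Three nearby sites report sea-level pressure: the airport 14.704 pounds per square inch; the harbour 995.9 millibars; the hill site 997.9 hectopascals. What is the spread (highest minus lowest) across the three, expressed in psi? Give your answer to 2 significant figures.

0.26 psi

the harbour: 995.9 mb = 14.4443 psi.
the hill site: 997.9 hPa = 14.4733 psi.
Spread: 14.7040 − 14.4443 = 0.26 psi.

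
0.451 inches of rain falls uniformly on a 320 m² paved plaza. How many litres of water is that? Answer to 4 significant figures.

3666 litres

Depth: 0.451 in × 25.4 = 11.4554 mm.
1 mm over 1 m² is 1 L, so volume = 11.4554 × 320 = 3665.728 L ≈ 3666 L.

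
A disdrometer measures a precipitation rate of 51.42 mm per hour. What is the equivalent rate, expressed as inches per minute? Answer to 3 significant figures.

51.42 mm/hour × 0.0393701 in/mm × 0.0166667 hour/minute = 0.0337 in/minute.

0.0337 in/minute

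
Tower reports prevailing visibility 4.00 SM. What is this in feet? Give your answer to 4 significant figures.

1 SM = 5280 ft, so 4.00 × 5280 = 21120 ft.

21120 ft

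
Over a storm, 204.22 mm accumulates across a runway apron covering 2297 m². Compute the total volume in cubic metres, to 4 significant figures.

1 mm over 1 m² is 1 L, so volume = 204.22 × 2297 = 469093.34 L = 469.1 m³.

469.1 cubic metres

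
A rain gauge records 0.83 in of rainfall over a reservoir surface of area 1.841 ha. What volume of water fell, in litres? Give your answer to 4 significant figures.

388100 litres

Depth: 0.83 in × 25.4 = 21.082 mm.
Area: 1.841 ha = 18410 m².
1 mm over 1 m² is 1 L, so volume = 21.082 × 18410 = 388119.62 L ≈ 388100 L.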